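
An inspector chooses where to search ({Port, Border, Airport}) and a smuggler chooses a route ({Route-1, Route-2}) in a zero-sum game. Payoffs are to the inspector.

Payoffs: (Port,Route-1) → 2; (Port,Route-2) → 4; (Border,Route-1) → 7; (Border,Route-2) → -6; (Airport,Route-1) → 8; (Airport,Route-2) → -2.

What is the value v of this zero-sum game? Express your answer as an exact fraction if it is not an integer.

3

Row minima: Port → 2, Border → -6, Airport → -2; maximin = 2.
Column maxima: Route-1 → 8, Route-2 → 4; minimax = 4.
2 ≠ 4, so there is no saddle point; optimal play is mixed.
Border is strictly dominated by Airport, so the inspector never plays it.
On the remaining 2×2 (Port, Airport vs Route-1, Route-2):
Let the inspector play Port with probability p. Expected payoff against Route-1: 2p + 8(1−p) = −6p + 8; against Route-2: 4p + (-2)(1−p) = 6p − 2.
Setting these equal: −6p + 8 = 6p − 2 ⇒ −12p = -10 ⇒ p = 5/6, and the value is (-6)·(5/6) + 8 = 3.
For the smuggler: with q = P(Route-1), equating Port's and Airport's payoffs gives −2q + 4 = 10q − 2 ⇒ q = 1/2.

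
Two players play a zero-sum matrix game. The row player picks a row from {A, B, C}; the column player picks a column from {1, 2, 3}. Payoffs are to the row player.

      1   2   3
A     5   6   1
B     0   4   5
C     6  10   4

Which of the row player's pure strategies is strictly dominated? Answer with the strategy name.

C gives a strictly higher payoff than A against every column: 6 > 5, 10 > 6, 4 > 1.
So A is strictly dominated and the row player never plays it.

A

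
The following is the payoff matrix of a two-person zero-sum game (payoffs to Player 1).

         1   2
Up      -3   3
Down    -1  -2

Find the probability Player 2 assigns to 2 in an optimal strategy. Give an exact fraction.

Row minima: Up → -3, Down → -2; maximin = -2.
Column maxima: 1 → -1, 2 → 3; minimax = -1.
-2 ≠ -1, so there is no saddle point; optimal play is mixed.
Let Player 1 play Up with probability p. Expected payoff against 1: (-3)p + (-1)(1−p) = −2p − 1; against 2: 3p + (-2)(1−p) = 5p − 2.
Setting these equal: −2p − 1 = 5p − 2 ⇒ −7p = -1 ⇒ p = 1/7, and the value is (-2)·(1/7) − 1 = -9/7.
For Player 2: with q = P(1), equating Up's and Down's payoffs gives −6q + 3 = q − 2 ⇒ q = 5/7.

2/7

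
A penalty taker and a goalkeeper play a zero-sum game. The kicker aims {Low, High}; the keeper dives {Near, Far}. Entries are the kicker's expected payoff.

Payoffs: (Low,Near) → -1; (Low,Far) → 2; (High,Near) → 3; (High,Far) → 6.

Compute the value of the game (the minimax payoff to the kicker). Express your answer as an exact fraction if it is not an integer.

3

Row minima: Low → -1, High → 3; maximin = 3.
Column maxima: Near → 3, Far → 6; minimax = 3.
Since maximin = minimax = 3, there is a saddle point and the value is 3.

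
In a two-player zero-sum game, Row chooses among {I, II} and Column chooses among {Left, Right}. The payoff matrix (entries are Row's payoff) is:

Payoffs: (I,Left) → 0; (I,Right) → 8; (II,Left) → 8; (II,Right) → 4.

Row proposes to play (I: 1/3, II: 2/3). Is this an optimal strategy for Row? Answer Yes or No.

Against Left this mix gives (1/3)·0 + (2/3)·8 = 16/3.
Against Right this mix gives (1/3)·8 + (2/3)·4 = 16/3.
All of Column's active replies (Left, Right) yield 16/3, and no column does worse for Row. The mix makes Column indifferent and guarantees 16/3, so it is optimal.

Yes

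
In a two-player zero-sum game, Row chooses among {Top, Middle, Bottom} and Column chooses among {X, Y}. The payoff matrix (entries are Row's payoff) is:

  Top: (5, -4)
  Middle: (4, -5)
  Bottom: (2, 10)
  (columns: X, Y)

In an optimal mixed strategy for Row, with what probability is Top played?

Row minima: Top → -4, Middle → -5, Bottom → 2; maximin = 2.
Column maxima: X → 5, Y → 10; minimax = 5.
2 ≠ 5, so there is no saddle point; optimal play is mixed.
Middle is strictly dominated by Top, so Row never plays it.
On the remaining 2×2 (Top, Bottom vs X, Y):
Let Row play Top with probability p. Expected payoff against X: 5p + 2(1−p) = 3p + 2; against Y: (-4)p + 10(1−p) = −14p + 10.
Setting these equal: 3p + 2 = −14p + 10 ⇒ 17p = 8 ⇒ p = 8/17, and the value is (3)·(8/17) + 2 = 58/17.
For Column: with q = P(X), equating Top's and Bottom's payoffs gives 9q − 4 = −8q + 10 ⇒ q = 14/17.

8/17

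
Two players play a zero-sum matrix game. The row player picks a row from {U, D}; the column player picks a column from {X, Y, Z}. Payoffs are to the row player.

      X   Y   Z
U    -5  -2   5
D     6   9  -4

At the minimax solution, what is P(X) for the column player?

Row minima: U → -5, D → -4; maximin = -4.
Column maxima: X → 6, Y → 9, Z → 5; minimax = 5.
-4 ≠ 5, so there is no saddle point; optimal play is mixed.
Y is strictly dominated by X (it gives the row player strictly more in every row), so the column player never plays it.
On the remaining 2×2 (U, D vs X, Z):
Let the row player play U with probability p. Expected payoff against X: (-5)p + 6(1−p) = −11p + 6; against Z: 5p + (-4)(1−p) = 9p − 4.
Setting these equal: −11p + 6 = 9p − 4 ⇒ −20p = -10 ⇒ p = 1/2, and the value is (-11)·(1/2) + 6 = 1/2.
For the column player: with q = P(X), equating U's and D's payoffs gives −10q + 5 = 10q − 4 ⇒ q = 9/20.

9/20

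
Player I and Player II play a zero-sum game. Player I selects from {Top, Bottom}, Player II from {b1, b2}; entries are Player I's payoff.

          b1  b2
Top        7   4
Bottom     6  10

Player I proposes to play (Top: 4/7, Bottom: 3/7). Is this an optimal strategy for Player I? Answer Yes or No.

Yes

Against b1 this mix gives (4/7)·7 + (3/7)·6 = 46/7.
Against b2 this mix gives (4/7)·4 + (3/7)·10 = 46/7.
All of Player II's active replies (b1, b2) yield 46/7, and no column does worse for Player I. The mix makes Player II indifferent and guarantees 46/7, so it is optimal.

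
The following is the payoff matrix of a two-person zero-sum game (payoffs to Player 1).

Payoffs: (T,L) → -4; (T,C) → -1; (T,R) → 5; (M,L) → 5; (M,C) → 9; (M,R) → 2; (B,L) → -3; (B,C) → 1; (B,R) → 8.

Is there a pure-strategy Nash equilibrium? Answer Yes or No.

No

Row minima: T → -4, M → 2, B → -3; maximin = 2.
Column maxima: L → 5, C → 9, R → 8; minimax = 5.
2 ≠ 5, so no pure-strategy equilibrium exists.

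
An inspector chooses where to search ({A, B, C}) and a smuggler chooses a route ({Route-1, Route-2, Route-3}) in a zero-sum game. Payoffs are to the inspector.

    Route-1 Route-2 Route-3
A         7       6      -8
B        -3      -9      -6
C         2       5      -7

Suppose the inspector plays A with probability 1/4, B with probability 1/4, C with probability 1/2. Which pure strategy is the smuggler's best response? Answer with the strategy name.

Route-3

If the smuggler plays Route-1, the inspector's expected payoff is (1/4)·7 + (1/4)·(-3) + (1/2)·2 = 2.
If the smuggler plays Route-2, the inspector's expected payoff is (1/4)·6 + (1/4)·(-9) + (1/2)·5 = 7/4.
If the smuggler plays Route-3, the inspector's expected payoff is (1/4)·(-8) + (1/4)·(-6) + (1/2)·(-7) = -7.
The smuggler minimizes the inspector's payoff; the smallest is -7, so the best response is Route-3.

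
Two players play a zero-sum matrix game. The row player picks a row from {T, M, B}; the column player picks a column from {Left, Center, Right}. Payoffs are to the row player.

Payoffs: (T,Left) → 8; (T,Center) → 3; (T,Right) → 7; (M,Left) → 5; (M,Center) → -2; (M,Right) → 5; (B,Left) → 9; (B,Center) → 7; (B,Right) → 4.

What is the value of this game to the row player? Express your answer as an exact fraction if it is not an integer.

Row minima: T → 3, M → -2, B → 4; maximin = 4.
Column maxima: Left → 9, Center → 7, Right → 7; minimax = 7.
4 ≠ 7, so there is no saddle point; optimal play is mixed.
M is strictly dominated by T, so the row player never plays it.
Left is strictly dominated by Center (it gives the row player strictly more in every row), so the column player never plays it.
On the remaining 2×2 (T, B vs Center, Right):
Let the row player play T with probability p. Expected payoff against Center: 3p + 7(1−p) = −4p + 7; against Right: 7p + 4(1−p) = 3p + 4.
Setting these equal: −4p + 7 = 3p + 4 ⇒ −7p = -3 ⇒ p = 3/7, and the value is (-4)·(3/7) + 7 = 37/7.
For the column player: with q = P(Center), equating T's and B's payoffs gives −4q + 7 = 3q + 4 ⇒ q = 3/7.

37/7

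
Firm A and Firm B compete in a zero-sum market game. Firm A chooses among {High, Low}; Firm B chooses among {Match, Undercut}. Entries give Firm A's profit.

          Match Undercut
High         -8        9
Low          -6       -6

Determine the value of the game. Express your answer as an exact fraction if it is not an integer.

Row minima: High → -8, Low → -6; maximin = -6.
Column maxima: Match → -6, Undercut → 9; minimax = -6.
Since maximin = minimax = -6, there is a saddle point and the value is -6.

-6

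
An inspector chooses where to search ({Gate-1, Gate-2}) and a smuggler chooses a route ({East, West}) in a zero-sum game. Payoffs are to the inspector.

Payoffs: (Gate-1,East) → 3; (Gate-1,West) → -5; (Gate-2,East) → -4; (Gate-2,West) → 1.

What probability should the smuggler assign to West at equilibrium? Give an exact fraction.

7/13

Row minima: Gate-1 → -5, Gate-2 → -4; maximin = -4.
Column maxima: East → 3, West → 1; minimax = 1.
-4 ≠ 1, so there is no saddle point; optimal play is mixed.
Let the inspector play Gate-1 with probability p. Expected payoff against East: 3p + (-4)(1−p) = 7p − 4; against West: (-5)p + 1(1−p) = −6p + 1.
Setting these equal: 7p − 4 = −6p + 1 ⇒ 13p = 5 ⇒ p = 5/13, and the value is (7)·(5/13) − 4 = -17/13.
For the smuggler: with q = P(East), equating Gate-1's and Gate-2's payoffs gives 8q − 5 = −5q + 1 ⇒ q = 6/13.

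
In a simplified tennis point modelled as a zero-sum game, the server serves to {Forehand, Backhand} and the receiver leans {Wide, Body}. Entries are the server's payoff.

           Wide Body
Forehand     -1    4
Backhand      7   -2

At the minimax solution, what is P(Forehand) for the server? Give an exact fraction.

Row minima: Forehand → -1, Backhand → -2; maximin = -1.
Column maxima: Wide → 7, Body → 4; minimax = 4.
-1 ≠ 4, so there is no saddle point; optimal play is mixed.
Let the server play Forehand with probability p. Expected payoff against Wide: (-1)p + 7(1−p) = −8p + 7; against Body: 4p + (-2)(1−p) = 6p − 2.
Setting these equal: −8p + 7 = 6p − 2 ⇒ −14p = -9 ⇒ p = 9/14, and the value is (-8)·(9/14) + 7 = 13/7.
For the receiver: with q = P(Wide), equating Forehand's and Backhand's payoffs gives −5q + 4 = 9q − 2 ⇒ q = 3/7.

9/14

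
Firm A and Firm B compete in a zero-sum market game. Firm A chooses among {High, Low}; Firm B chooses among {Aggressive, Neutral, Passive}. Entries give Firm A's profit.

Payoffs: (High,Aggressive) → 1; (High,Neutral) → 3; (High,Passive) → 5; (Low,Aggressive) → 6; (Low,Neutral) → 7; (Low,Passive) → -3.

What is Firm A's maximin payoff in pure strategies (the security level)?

Row minima: High → 1, Low → -3.
The best of these is 1.

1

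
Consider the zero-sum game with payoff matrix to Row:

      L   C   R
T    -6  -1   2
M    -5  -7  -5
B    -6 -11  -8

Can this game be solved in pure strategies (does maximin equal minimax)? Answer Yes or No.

No

Row minima: T → -6, M → -7, B → -11; maximin = -6.
Column maxima: L → -5, C → -1, R → 2; minimax = -5.
-6 ≠ -5, so no pure-strategy equilibrium exists.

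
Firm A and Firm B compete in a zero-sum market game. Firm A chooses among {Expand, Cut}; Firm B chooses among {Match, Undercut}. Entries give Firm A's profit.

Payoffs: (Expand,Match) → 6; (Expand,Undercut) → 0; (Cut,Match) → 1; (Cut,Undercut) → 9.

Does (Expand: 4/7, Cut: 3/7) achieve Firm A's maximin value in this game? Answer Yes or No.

Yes

Against Match this mix gives (4/7)·6 + (3/7)·1 = 27/7.
Against Undercut this mix gives (4/7)·0 + (3/7)·9 = 27/7.
All of Firm B's active replies (Match, Undercut) yield 27/7, and no column does worse for Firm A. The mix makes Firm B indifferent and guarantees 27/7, so it is optimal.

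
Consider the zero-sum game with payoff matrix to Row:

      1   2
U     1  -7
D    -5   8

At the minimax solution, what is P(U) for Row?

Row minima: U → -7, D → -5; maximin = -5.
Column maxima: 1 → 1, 2 → 8; minimax = 1.
-5 ≠ 1, so there is no saddle point; optimal play is mixed.
Let Row play U with probability p. Expected payoff against 1: 1p + (-5)(1−p) = 6p − 5; against 2: (-7)p + 8(1−p) = −15p + 8.
Setting these equal: 6p − 5 = −15p + 8 ⇒ 21p = 13 ⇒ p = 13/21, and the value is (6)·(13/21) − 5 = -9/7.
For Column: with q = P(1), equating U's and D's payoffs gives 8q − 7 = −13q + 8 ⇒ q = 5/7.

13/21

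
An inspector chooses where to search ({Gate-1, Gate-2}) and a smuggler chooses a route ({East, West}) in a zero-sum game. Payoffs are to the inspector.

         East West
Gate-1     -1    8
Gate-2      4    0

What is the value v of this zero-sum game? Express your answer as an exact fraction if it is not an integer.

32/13

Row minima: Gate-1 → -1, Gate-2 → 0; maximin = 0.
Column maxima: East → 4, West → 8; minimax = 4.
0 ≠ 4, so there is no saddle point; optimal play is mixed.
Let the inspector play Gate-1 with probability p. Expected payoff against East: (-1)p + 4(1−p) = −5p + 4; against West: 8p + 0(1−p) = 8p.
Setting these equal: −5p + 4 = 8p ⇒ −13p = -4 ⇒ p = 4/13, and the value is (-5)·(4/13) + 4 = 32/13.
For the smuggler: with q = P(East), equating Gate-1's and Gate-2's payoffs gives −9q + 8 = 4q ⇒ q = 8/13.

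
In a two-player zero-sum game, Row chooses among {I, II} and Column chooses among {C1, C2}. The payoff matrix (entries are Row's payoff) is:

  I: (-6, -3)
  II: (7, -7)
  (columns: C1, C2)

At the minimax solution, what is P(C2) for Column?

13/17

Row minima: I → -6, II → -7; maximin = -6.
Column maxima: C1 → 7, C2 → -3; minimax = -3.
-6 ≠ -3, so there is no saddle point; optimal play is mixed.
Let Row play I with probability p. Expected payoff against C1: (-6)p + 7(1−p) = −13p + 7; against C2: (-3)p + (-7)(1−p) = 4p − 7.
Setting these equal: −13p + 7 = 4p − 7 ⇒ −17p = -14 ⇒ p = 14/17, and the value is (-13)·(14/17) + 7 = -63/17.
For Column: with q = P(C1), equating I's and II's payoffs gives −3q − 3 = 14q − 7 ⇒ q = 4/17.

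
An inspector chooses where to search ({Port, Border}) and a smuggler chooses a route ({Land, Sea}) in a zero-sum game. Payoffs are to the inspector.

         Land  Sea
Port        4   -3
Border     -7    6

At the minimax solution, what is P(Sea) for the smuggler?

11/20

Row minima: Port → -3, Border → -7; maximin = -3.
Column maxima: Land → 4, Sea → 6; minimax = 4.
-3 ≠ 4, so there is no saddle point; optimal play is mixed.
Let the inspector play Port with probability p. Expected payoff against Land: 4p + (-7)(1−p) = 11p − 7; against Sea: (-3)p + 6(1−p) = −9p + 6.
Setting these equal: 11p − 7 = −9p + 6 ⇒ 20p = 13 ⇒ p = 13/20, and the value is (11)·(13/20) − 7 = 3/20.
For the smuggler: with q = P(Land), equating Port's and Border's payoffs gives 7q − 3 = −13q + 6 ⇒ q = 9/20.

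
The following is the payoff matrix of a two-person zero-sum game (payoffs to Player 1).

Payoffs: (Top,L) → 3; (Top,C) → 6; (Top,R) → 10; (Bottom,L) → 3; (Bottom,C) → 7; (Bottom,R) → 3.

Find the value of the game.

3

Row minima: Top → 3, Bottom → 3; maximin = 3.
Column maxima: L → 3, C → 7, R → 10; minimax = 3.
Since maximin = minimax = 3, there is a saddle point and the value is 3.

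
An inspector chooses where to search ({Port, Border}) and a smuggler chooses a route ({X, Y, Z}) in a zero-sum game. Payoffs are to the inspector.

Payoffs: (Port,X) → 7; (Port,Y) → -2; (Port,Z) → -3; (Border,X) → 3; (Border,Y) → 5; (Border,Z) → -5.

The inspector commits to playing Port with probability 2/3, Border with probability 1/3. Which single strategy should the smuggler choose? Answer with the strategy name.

If the smuggler plays X, the inspector's expected payoff is (2/3)·7 + (1/3)·3 = 17/3.
If the smuggler plays Y, the inspector's expected payoff is (2/3)·(-2) + (1/3)·5 = 1/3.
If the smuggler plays Z, the inspector's expected payoff is (2/3)·(-3) + (1/3)·(-5) = -11/3.
The smuggler minimizes the inspector's payoff; the smallest is -11/3, so the best response is Z.

Z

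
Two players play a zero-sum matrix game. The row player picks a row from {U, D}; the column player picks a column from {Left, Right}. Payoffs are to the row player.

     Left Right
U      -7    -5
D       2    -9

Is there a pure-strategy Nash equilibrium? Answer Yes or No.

No

Row minima: U → -7, D → -9; maximin = -7.
Column maxima: Left → 2, Right → -5; minimax = -5.
-7 ≠ -5, so no pure-strategy equilibrium exists.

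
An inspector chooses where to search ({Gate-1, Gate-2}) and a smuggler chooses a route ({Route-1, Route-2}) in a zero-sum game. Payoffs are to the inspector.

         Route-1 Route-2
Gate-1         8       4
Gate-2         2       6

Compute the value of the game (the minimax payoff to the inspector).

Row minima: Gate-1 → 4, Gate-2 → 2; maximin = 4.
Column maxima: Route-1 → 8, Route-2 → 6; minimax = 6.
4 ≠ 6, so there is no saddle point; optimal play is mixed.
Let the inspector play Gate-1 with probability p. Expected payoff against Route-1: 8p + 2(1−p) = 6p + 2; against Route-2: 4p + 6(1−p) = −2p + 6.
Setting these equal: 6p + 2 = −2p + 6 ⇒ 8p = 4 ⇒ p = 1/2, and the value is (6)·(1/2) + 2 = 5.
For the smuggler: with q = P(Route-1), equating Gate-1's and Gate-2's payoffs gives 4q + 4 = −4q + 6 ⇒ q = 1/4.

5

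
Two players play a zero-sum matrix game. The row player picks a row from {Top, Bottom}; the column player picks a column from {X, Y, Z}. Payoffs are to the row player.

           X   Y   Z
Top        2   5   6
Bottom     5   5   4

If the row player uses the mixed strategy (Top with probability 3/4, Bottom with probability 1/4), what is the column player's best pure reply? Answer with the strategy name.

If the column player plays X, the row player's expected payoff is (3/4)·2 + (1/4)·5 = 11/4.
If the column player plays Y, the row player's expected payoff is (3/4)·5 + (1/4)·5 = 5.
If the column player plays Z, the row player's expected payoff is (3/4)·6 + (1/4)·4 = 11/2.
The column player minimizes the row player's payoff; the smallest is 11/4, so the best response is X.

X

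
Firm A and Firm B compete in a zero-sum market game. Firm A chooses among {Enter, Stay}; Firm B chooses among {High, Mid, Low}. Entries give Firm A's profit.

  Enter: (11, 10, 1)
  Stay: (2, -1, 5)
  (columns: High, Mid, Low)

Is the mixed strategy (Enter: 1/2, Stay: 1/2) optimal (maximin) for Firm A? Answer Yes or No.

Against High this mix gives (1/2)·11 + (1/2)·2 = 13/2.
Against Mid this mix gives (1/2)·10 + (1/2)·(-1) = 9/2.
Against Low this mix gives (1/2)·1 + (1/2)·5 = 3.
Firm B will play Low, holding Firm A to 3. Shifting weight toward the row that does better against Low would raise this floor (the equalizing mix achieves 17/5 against both Low and Mid), so the proposed strategy is not optimal.

No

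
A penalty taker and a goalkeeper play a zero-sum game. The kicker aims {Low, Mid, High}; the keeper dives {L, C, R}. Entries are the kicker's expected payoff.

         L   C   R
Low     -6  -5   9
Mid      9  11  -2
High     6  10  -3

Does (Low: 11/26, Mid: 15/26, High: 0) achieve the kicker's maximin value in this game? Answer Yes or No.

Yes

Against L this mix gives (11/26)·(-6) + (15/26)·9 = 69/26.
Against C this mix gives (11/26)·(-5) + (15/26)·11 = 55/13.
Against R this mix gives (11/26)·9 + (15/26)·(-2) = 69/26.
All of the keeper's active replies (L, R) yield 69/26, and no column does worse for the kicker. The mix makes the keeper indifferent and guarantees 69/26, so it is optimal.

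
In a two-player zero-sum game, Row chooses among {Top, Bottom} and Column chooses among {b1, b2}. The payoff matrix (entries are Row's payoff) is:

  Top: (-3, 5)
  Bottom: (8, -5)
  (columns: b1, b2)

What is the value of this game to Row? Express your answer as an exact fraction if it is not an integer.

25/21

Row minima: Top → -3, Bottom → -5; maximin = -3.
Column maxima: b1 → 8, b2 → 5; minimax = 5.
-3 ≠ 5, so there is no saddle point; optimal play is mixed.
Let Row play Top with probability p. Expected payoff against b1: (-3)p + 8(1−p) = −11p + 8; against b2: 5p + (-5)(1−p) = 10p − 5.
Setting these equal: −11p + 8 = 10p − 5 ⇒ −21p = -13 ⇒ p = 13/21, and the value is (-11)·(13/21) + 8 = 25/21.
For Column: with q = P(b1), equating Top's and Bottom's payoffs gives −8q + 5 = 13q − 5 ⇒ q = 10/21.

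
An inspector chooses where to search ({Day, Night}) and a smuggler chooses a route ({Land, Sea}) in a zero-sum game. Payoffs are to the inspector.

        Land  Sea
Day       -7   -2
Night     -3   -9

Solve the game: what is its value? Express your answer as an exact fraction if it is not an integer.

-57/11

Row minima: Day → -7, Night → -9; maximin = -7.
Column maxima: Land → -3, Sea → -2; minimax = -3.
-7 ≠ -3, so there is no saddle point; optimal play is mixed.
Let the inspector play Day with probability p. Expected payoff against Land: (-7)p + (-3)(1−p) = −4p − 3; against Sea: (-2)p + (-9)(1−p) = 7p − 9.
Setting these equal: −4p − 3 = 7p − 9 ⇒ −11p = -6 ⇒ p = 6/11, and the value is (-4)·(6/11) − 3 = -57/11.
For the smuggler: with q = P(Land), equating Day's and Night's payoffs gives −5q − 2 = 6q − 9 ⇒ q = 7/11.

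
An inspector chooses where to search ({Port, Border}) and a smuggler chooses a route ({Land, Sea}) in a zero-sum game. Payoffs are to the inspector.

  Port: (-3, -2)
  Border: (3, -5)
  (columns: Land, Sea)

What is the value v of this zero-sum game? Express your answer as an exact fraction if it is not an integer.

Row minima: Port → -3, Border → -5; maximin = -3.
Column maxima: Land → 3, Sea → -2; minimax = -2.
-3 ≠ -2, so there is no saddle point; optimal play is mixed.
Let the inspector play Port with probability p. Expected payoff against Land: (-3)p + 3(1−p) = −6p + 3; against Sea: (-2)p + (-5)(1−p) = 3p − 5.
Setting these equal: −6p + 3 = 3p − 5 ⇒ −9p = -8 ⇒ p = 8/9, and the value is (-6)·(8/9) + 3 = -7/3.
For the smuggler: with q = P(Land), equating Port's and Border's payoffs gives −q − 2 = 8q − 5 ⇒ q = 1/3.

-7/3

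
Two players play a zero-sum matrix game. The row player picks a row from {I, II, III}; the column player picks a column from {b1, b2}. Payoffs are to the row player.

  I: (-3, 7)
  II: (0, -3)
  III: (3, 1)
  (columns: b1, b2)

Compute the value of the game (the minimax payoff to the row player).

Row minima: I → -3, II → -3, III → 1; maximin = 1.
Column maxima: b1 → 3, b2 → 7; minimax = 3.
1 ≠ 3, so there is no saddle point; optimal play is mixed.
II is strictly dominated by III, so the row player never plays it.
On the remaining 2×2 (I, III vs b1, b2):
Let the row player play I with probability p. Expected payoff against b1: (-3)p + 3(1−p) = −6p + 3; against b2: 7p + 1(1−p) = 6p + 1.
Setting these equal: −6p + 3 = 6p + 1 ⇒ −12p = -2 ⇒ p = 1/6, and the value is (-6)·(1/6) + 3 = 2.
For the column player: with q = P(b1), equating I's and III's payoffs gives −10q + 7 = 2q + 1 ⇒ q = 1/2.

2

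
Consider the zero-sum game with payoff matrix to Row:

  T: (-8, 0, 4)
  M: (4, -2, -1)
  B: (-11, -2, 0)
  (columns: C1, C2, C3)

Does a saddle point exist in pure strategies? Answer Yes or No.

No

Row minima: T → -8, M → -2, B → -11; maximin = -2.
Column maxima: C1 → 4, C2 → 0, C3 → 4; minimax = 0.
-2 ≠ 0, so no pure-strategy equilibrium exists.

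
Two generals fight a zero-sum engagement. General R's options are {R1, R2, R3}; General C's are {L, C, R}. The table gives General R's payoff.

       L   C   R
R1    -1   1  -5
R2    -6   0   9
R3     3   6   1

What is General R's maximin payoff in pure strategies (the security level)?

Row minima: R1 → -5, R2 → -6, R3 → 1.
The best of these is 1.

1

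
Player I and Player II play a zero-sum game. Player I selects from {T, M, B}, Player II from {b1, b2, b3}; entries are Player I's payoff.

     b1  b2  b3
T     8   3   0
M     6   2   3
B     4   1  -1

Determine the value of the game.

Row minima: T → 0, M → 2, B → -1; maximin = 2.
Column maxima: b1 → 8, b2 → 3, b3 → 3; minimax = 3.
2 ≠ 3, so there is no saddle point; optimal play is mixed.
B is strictly dominated by T, so Player I never plays it.
b1 is strictly dominated by b2 (it gives Player I strictly more in every row), so Player II never plays it.
On the remaining 2×2 (T, M vs b2, b3):
Let Player I play T with probability p. Expected payoff against b2: 3p + 2(1−p) = p + 2; against b3: 0p + 3(1−p) = −3p + 3.
Setting these equal: p + 2 = −3p + 3 ⇒ 4p = 1 ⇒ p = 1/4, and the value is (1)·(1/4) + 2 = 9/4.
For Player II: with q = P(b2), equating T's and M's payoffs gives 3q = −q + 3 ⇒ q = 3/4.

9/4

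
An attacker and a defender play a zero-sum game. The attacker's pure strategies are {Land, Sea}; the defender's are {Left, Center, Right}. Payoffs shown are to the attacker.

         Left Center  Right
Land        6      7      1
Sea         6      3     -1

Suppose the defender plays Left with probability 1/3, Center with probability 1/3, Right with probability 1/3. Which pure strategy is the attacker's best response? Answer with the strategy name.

Expected payoff of Land: (1/3)·6 + (1/3)·7 + (1/3)·1 = 14/3.
Expected payoff of Sea: (1/3)·6 + (1/3)·3 + (1/3)·(-1) = 8/3.
The largest is 14/3, so the attacker's best response is Land.

Land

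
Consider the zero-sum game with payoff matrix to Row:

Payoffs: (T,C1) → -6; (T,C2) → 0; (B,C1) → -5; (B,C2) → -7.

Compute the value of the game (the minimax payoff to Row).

-21/4

Row minima: T → -6, B → -7; maximin = -6.
Column maxima: C1 → -5, C2 → 0; minimax = -5.
-6 ≠ -5, so there is no saddle point; optimal play is mixed.
Let Row play T with probability p. Expected payoff against C1: (-6)p + (-5)(1−p) = −p − 5; against C2: 0p + (-7)(1−p) = 7p − 7.
Setting these equal: −p − 5 = 7p − 7 ⇒ −8p = -2 ⇒ p = 1/4, and the value is (-1)·(1/4) − 5 = -21/4.
For Column: with q = P(C1), equating T's and B's payoffs gives −6q = 2q − 7 ⇒ q = 7/8.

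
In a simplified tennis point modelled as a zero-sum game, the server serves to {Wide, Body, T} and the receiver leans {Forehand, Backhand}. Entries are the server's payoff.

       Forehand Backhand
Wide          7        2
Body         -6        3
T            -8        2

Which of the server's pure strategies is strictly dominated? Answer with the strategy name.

Body gives a strictly higher payoff than T against every column: -6 > -8, 3 > 2.
So T is strictly dominated and the server never plays it.

T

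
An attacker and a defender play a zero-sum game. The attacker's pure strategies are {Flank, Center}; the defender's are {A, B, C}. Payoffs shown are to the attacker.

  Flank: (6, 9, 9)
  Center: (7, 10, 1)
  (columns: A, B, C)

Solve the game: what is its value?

Row minima: Flank → 6, Center → 1; maximin = 6.
Column maxima: A → 7, B → 10, C → 9; minimax = 7.
6 ≠ 7, so there is no saddle point; optimal play is mixed.
B is strictly dominated by A (it gives the attacker strictly more in every row), so the defender never plays it.
On the remaining 2×2 (Flank, Center vs A, C):
Let the attacker play Flank with probability p. Expected payoff against A: 6p + 7(1−p) = −p + 7; against C: 9p + 1(1−p) = 8p + 1.
Setting these equal: −p + 7 = 8p + 1 ⇒ −9p = -6 ⇒ p = 2/3, and the value is (-1)·(2/3) + 7 = 19/3.
For the defender: with q = P(A), equating Flank's and Center's payoffs gives −3q + 9 = 6q + 1 ⇒ q = 8/9.

19/3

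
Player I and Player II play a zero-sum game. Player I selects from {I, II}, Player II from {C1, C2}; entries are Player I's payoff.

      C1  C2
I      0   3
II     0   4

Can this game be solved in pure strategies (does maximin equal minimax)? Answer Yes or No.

Yes

Row minima: I → 0, II → 0; maximin = 0.
Column maxima: C1 → 0, C2 → 4; minimax = 0.
maximin = minimax = 0, so a saddle point exists.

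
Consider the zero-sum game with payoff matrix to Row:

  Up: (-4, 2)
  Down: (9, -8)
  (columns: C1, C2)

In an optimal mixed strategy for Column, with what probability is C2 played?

Row minima: Up → -4, Down → -8; maximin = -4.
Column maxima: C1 → 9, C2 → 2; minimax = 2.
-4 ≠ 2, so there is no saddle point; optimal play is mixed.
Let Row play Up with probability p. Expected payoff against C1: (-4)p + 9(1−p) = −13p + 9; against C2: 2p + (-8)(1−p) = 10p − 8.
Setting these equal: −13p + 9 = 10p − 8 ⇒ −23p = -17 ⇒ p = 17/23, and the value is (-13)·(17/23) + 9 = -14/23.
For Column: with q = P(C1), equating Up's and Down's payoffs gives −6q + 2 = 17q − 8 ⇒ q = 10/23.

13/23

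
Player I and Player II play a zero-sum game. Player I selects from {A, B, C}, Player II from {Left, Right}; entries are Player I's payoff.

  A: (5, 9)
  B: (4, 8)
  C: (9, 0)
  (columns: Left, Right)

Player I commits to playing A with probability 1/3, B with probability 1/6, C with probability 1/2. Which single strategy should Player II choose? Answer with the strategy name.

If Player II plays Left, Player I's expected payoff is (1/3)·5 + (1/6)·4 + (1/2)·9 = 41/6.
If Player II plays Right, Player I's expected payoff is (1/3)·9 + (1/6)·8 + (1/2)·0 = 13/3.
Player II minimizes Player I's payoff; the smallest is 13/3, so the best response is Right.

Right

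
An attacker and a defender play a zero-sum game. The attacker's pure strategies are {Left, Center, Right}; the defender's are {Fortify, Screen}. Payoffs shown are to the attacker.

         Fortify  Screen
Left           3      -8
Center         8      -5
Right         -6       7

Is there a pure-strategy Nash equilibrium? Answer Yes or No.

Row minima: Left → -8, Center → -5, Right → -6; maximin = -5.
Column maxima: Fortify → 8, Screen → 7; minimax = 7.
-5 ≠ 7, so no pure-strategy equilibrium exists.

No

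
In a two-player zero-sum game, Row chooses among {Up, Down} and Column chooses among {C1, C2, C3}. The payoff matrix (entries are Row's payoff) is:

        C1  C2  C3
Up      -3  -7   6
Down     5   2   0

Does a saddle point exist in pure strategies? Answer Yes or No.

No

Row minima: Up → -7, Down → 0; maximin = 0.
Column maxima: C1 → 5, C2 → 2, C3 → 6; minimax = 2.
0 ≠ 2, so no pure-strategy equilibrium exists.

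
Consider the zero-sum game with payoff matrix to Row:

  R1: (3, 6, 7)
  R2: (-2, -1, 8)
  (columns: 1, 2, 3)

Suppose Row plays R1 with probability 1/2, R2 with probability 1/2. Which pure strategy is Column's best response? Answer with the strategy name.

If Column plays 1, Row's expected payoff is (1/2)·3 + (1/2)·(-2) = 1/2.
If Column plays 2, Row's expected payoff is (1/2)·6 + (1/2)·(-1) = 5/2.
If Column plays 3, Row's expected payoff is (1/2)·7 + (1/2)·8 = 15/2.
Column minimizes Row's payoff; the smallest is 1/2, so the best response is 1.

1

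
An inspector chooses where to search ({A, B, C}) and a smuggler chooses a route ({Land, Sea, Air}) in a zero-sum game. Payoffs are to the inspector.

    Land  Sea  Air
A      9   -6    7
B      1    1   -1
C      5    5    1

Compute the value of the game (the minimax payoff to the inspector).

Row minima: A → -6, B → -1, C → 1; maximin = 1.
Column maxima: Land → 9, Sea → 5, Air → 7; minimax = 5.
1 ≠ 5, so there is no saddle point; optimal play is mixed.
B is strictly dominated by C, so the inspector never plays it.
Land is strictly dominated by Air (it gives the inspector strictly more in every row), so the smuggler never plays it.
On the remaining 2×2 (A, C vs Sea, Air):
Let the inspector play A with probability p. Expected payoff against Sea: (-6)p + 5(1−p) = −11p + 5; against Air: 7p + 1(1−p) = 6p + 1.
Setting these equal: −11p + 5 = 6p + 1 ⇒ −17p = -4 ⇒ p = 4/17, and the value is (-11)·(4/17) + 5 = 41/17.
For the smuggler: with q = P(Sea), equating A's and C's payoffs gives −13q + 7 = 4q + 1 ⇒ q = 6/17.

41/17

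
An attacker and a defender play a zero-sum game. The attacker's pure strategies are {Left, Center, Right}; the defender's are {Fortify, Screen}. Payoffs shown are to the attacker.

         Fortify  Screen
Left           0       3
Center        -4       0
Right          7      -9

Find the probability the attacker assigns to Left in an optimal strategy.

16/19

Row minima: Left → 0, Center → -4, Right → -9; maximin = 0.
Column maxima: Fortify → 7, Screen → 3; minimax = 3.
0 ≠ 3, so there is no saddle point; optimal play is mixed.
Center is strictly dominated by Left, so the attacker never plays it.
On the remaining 2×2 (Left, Right vs Fortify, Screen):
Let the attacker play Left with probability p. Expected payoff against Fortify: 0p + 7(1−p) = −7p + 7; against Screen: 3p + (-9)(1−p) = 12p − 9.
Setting these equal: −7p + 7 = 12p − 9 ⇒ −19p = -16 ⇒ p = 16/19, and the value is (-7)·(16/19) + 7 = 21/19.
For the defender: with q = P(Fortify), equating Left's and Right's payoffs gives −3q + 3 = 16q − 9 ⇒ q = 12/19.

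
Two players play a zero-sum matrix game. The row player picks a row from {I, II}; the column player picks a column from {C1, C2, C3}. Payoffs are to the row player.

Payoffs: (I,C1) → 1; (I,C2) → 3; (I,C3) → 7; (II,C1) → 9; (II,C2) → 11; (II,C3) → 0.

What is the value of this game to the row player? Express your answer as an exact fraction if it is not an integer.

Row minima: I → 1, II → 0; maximin = 1.
Column maxima: C1 → 9, C2 → 11, C3 → 7; minimax = 7.
1 ≠ 7, so there is no saddle point; optimal play is mixed.
C2 is strictly dominated by C1 (it gives the row player strictly more in every row), so the column player never plays it.
On the remaining 2×2 (I, II vs C1, C3):
Let the row player play I with probability p. Expected payoff against C1: 1p + 9(1−p) = −8p + 9; against C3: 7p + 0(1−p) = 7p.
Setting these equal: −8p + 9 = 7p ⇒ −15p = -9 ⇒ p = 3/5, and the value is (-8)·(3/5) + 9 = 21/5.
For the column player: with q = P(C1), equating I's and II's payoffs gives −6q + 7 = 9q ⇒ q = 7/15.

21/5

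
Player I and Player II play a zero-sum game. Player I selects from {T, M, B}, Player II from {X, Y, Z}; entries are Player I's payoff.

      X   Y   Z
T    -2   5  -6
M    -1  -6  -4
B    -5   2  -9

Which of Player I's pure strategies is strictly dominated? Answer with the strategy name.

B

T gives a strictly higher payoff than B against every column: -2 > -5, 5 > 2, -6 > -9.
So B is strictly dominated and Player I never plays it.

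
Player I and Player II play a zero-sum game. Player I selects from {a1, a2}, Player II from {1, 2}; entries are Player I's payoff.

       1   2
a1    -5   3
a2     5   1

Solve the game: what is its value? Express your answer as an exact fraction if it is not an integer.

5/3

Row minima: a1 → -5, a2 → 1; maximin = 1.
Column maxima: 1 → 5, 2 → 3; minimax = 3.
1 ≠ 3, so there is no saddle point; optimal play is mixed.
Let Player I play a1 with probability p. Expected payoff against 1: (-5)p + 5(1−p) = −10p + 5; against 2: 3p + 1(1−p) = 2p + 1.
Setting these equal: −10p + 5 = 2p + 1 ⇒ −12p = -4 ⇒ p = 1/3, and the value is (-10)·(1/3) + 5 = 5/3.
For Player II: with q = P(1), equating a1's and a2's payoffs gives −8q + 3 = 4q + 1 ⇒ q = 1/6.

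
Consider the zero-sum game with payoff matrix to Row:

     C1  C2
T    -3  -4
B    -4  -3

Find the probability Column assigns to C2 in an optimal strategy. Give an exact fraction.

1/2

Row minima: T → -4, B → -4; maximin = -4.
Column maxima: C1 → -3, C2 → -3; minimax = -3.
-4 ≠ -3, so there is no saddle point; optimal play is mixed.
Let Row play T with probability p. Expected payoff against C1: (-3)p + (-4)(1−p) = p − 4; against C2: (-4)p + (-3)(1−p) = −p − 3.
Setting these equal: p − 4 = −p − 3 ⇒ 2p = 1 ⇒ p = 1/2, and the value is (1)·(1/2) − 4 = -7/2.
For Column: with q = P(C1), equating T's and B's payoffs gives q − 4 = −q − 3 ⇒ q = 1/2.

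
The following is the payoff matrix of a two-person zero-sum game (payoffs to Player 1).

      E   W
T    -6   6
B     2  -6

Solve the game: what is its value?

-6/5

Row minima: T → -6, B → -6; maximin = -6.
Column maxima: E → 2, W → 6; minimax = 2.
-6 ≠ 2, so there is no saddle point; optimal play is mixed.
Let Player 1 play T with probability p. Expected payoff against E: (-6)p + 2(1−p) = −8p + 2; against W: 6p + (-6)(1−p) = 12p − 6.
Setting these equal: −8p + 2 = 12p − 6 ⇒ −20p = -8 ⇒ p = 2/5, and the value is (-8)·(2/5) + 2 = -6/5.
For Player 2: with q = P(E), equating T's and B's payoffs gives −12q + 6 = 8q − 6 ⇒ q = 3/5.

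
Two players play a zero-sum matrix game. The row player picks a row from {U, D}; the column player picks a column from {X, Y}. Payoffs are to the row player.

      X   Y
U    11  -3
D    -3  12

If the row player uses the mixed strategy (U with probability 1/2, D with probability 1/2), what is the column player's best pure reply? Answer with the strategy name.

X

If the column player plays X, the row player's expected payoff is (1/2)·11 + (1/2)·(-3) = 4.
If the column player plays Y, the row player's expected payoff is (1/2)·(-3) + (1/2)·12 = 9/2.
The column player minimizes the row player's payoff; the smallest is 4, so the best response is X.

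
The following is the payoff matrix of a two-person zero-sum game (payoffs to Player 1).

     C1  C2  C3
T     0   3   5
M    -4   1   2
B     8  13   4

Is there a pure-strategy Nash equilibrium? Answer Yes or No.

No

Row minima: T → 0, M → -4, B → 4; maximin = 4.
Column maxima: C1 → 8, C2 → 13, C3 → 5; minimax = 5.
4 ≠ 5, so no pure-strategy equilibrium exists.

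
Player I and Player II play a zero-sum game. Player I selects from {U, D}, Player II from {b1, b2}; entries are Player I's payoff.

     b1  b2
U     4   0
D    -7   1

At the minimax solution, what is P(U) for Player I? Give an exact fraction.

2/3

Row minima: U → 0, D → -7; maximin = 0.
Column maxima: b1 → 4, b2 → 1; minimax = 1.
0 ≠ 1, so there is no saddle point; optimal play is mixed.
Let Player I play U with probability p. Expected payoff against b1: 4p + (-7)(1−p) = 11p − 7; against b2: 0p + 1(1−p) = −p + 1.
Setting these equal: 11p − 7 = −p + 1 ⇒ 12p = 8 ⇒ p = 2/3, and the value is (11)·(2/3) − 7 = 1/3.
For Player II: with q = P(b1), equating U's and D's payoffs gives 4q = −8q + 1 ⇒ q = 1/12.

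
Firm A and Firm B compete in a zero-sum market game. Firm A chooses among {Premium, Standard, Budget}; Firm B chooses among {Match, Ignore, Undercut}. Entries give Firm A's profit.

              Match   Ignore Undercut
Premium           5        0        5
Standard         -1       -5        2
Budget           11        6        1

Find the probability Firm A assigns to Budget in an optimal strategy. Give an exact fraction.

Row minima: Premium → 0, Standard → -5, Budget → 1; maximin = 1.
Column maxima: Match → 11, Ignore → 6, Undercut → 5; minimax = 5.
1 ≠ 5, so there is no saddle point; optimal play is mixed.
Standard is strictly dominated by Premium, so Firm A never plays it.
Match is strictly dominated by Ignore (it gives Firm A strictly more in every row), so Firm B never plays it.
On the remaining 2×2 (Premium, Budget vs Ignore, Undercut):
Let Firm A play Premium with probability p. Expected payoff against Ignore: 0p + 6(1−p) = −6p + 6; against Undercut: 5p + 1(1−p) = 4p + 1.
Setting these equal: −6p + 6 = 4p + 1 ⇒ −10p = -5 ⇒ p = 1/2, and the value is (-6)·(1/2) + 6 = 3.
For Firm B: with q = P(Ignore), equating Premium's and Budget's payoffs gives −5q + 5 = 5q + 1 ⇒ q = 2/5.

1/2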